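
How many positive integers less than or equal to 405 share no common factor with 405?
216

405 = 3^4 × 5
φ(n) = n × ∏(1 - 1/p) for each prime p dividing n
φ(405) = 405 × (1 - 1/3) × (1 - 1/5) = 216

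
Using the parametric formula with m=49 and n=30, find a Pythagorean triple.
(1501, 2940, 3301)

Euclid's formula: a = m² - n², b = 2mn, c = m² + n²
m = 49, n = 30
a = 49² - 30² = 2401 - 900 = 1501
b = 2 × 49 × 30 = 2940
c = 49² + 30² = 2401 + 900 = 3301
Verification: 1501² + 2940² = 2253001 + 8643600 = 10896601 = 3301² ✓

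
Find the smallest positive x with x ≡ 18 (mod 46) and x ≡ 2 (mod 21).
800

Using Chinese Remainder Theorem:
M = 46 × 21 = 966
M1 = 21, M2 = 46
y1 = 21^(-1) mod 46 = 11
y2 = 46^(-1) mod 21 = 16
x = (18×21×11 + 2×46×16) mod 966 = 800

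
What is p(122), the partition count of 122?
2291320912

p(n) counts ways to write n as a sum of positive integers (order ignored).
Euler's pentagonal recurrence: p(k) = p(k-1) + p(k-2) - p(k-5) - p(k-7) + p(k-12) + p(k-15) - ... (offsets j(3j∓1)/2, signs ++--, p(0)=1, p(<0)=0).
DP table for k = 0..121: p(0)=1, p(1)=1, p(2)=2, p(3)=3, p(4)=5, p(5)=7, p(6)=11, p(7)=15, p(8)=22, p(9)=30, p(10)=42, p(11)=56, p(12)=77, p(13)=101, p(14)=135, p(15)=176, p(16)=231, p(17)=297, p(18)=385, p(19)=490, p(20)=627, p(21)=792, p(22)=1002, p(23)=1255, p(24)=1575, p(25)=1958, p(26)=2436, p(27)=3010, p(28)=3718, p(29)=4565, p(30)=5604, p(31)=6842, p(32)=8349, p(33)=10143, p(34)=12310, p(35)=14883, p(36)=17977, p(37)=21637, p(38)=26015, p(39)=31185, p(40)=37338, p(41)=44583, p(42)=53174, p(43)=63261, p(44)=75175, p(45)=89134, p(46)=105558, p(47)=124754, p(48)=147273, p(49)=173525, p(50)=204226, p(51)=239943, p(52)=281589, p(53)=329931, p(54)=386155, p(55)=451276, p(56)=526823, p(57)=614154, p(58)=715220, p(59)=831820, p(60)=966467, p(61)=1121505, p(62)=1300156, p(63)=1505499, p(64)=1741630, p(65)=2012558, p(66)=2323520, p(67)=2679689, p(68)=3087735, p(69)=3554345, p(70)=4087968, p(71)=4697205, p(72)=5392783, p(73)=6185689, p(74)=7089500, p(75)=8118264, p(76)=9289091, p(77)=10619863, p(78)=12132164, p(79)=13848650, p(80)=15796476, p(81)=18004327, p(82)=20506255, p(83)=23338469, p(84)=26543660, p(85)=30167357, p(86)=34262962, p(87)=38887673, p(88)=44108109, p(89)=49995925, p(90)=56634173, p(91)=64112359, p(92)=72533807, p(93)=82010177, p(94)=92669720, p(95)=104651419, p(96)=118114304, p(97)=133230930, p(98)=150198136, p(99)=169229875, p(100)=190569292, p(101)=214481126, p(102)=241265379, p(103)=271248950, p(104)=304801365, p(105)=342325709, p(106)=384276336, p(107)=431149389, p(108)=483502844, p(109)=541946240, p(110)=607163746, p(111)=679903203, p(112)=761002156, p(113)=851376628, p(114)=952050665, p(115)=1064144451, p(116)=1188908248, p(117)=1327710076, p(118)=1482074143, p(119)=1653668665, p(120)=1844349560, p(121)=2056148051.
Final step: p(122) = p(121) + p(120) - p(117) - p(115) + p(110) + p(107) - p(100) - p(96) + p(87) + p(82) - p(71) - p(65) + p(52) + p(45) - p(30) - p(22) + p(5)
= 2056148051 + 1844349560 - 1327710076 - 1064144451 + 607163746 + 431149389 - 190569292 - 118114304 + 38887673 + 20506255 - 4697205 - 2012558 + 281589 + 89134 - 5604 - 1002 + 7
= 2291320912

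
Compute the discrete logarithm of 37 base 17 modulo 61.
57

Baby-step giant-step with step n = ⌈√61⌉ = 8.
Baby steps 17^j mod 61 (j:value) for j=0..7: 0:1, 1:17, 2:45, 3:33, 4:12, 5:21, 6:52, 7:30.
Giant-step multiplier: 17^(-8) ≡ 17^(60-8) = 17^52 ≡ 25 (mod 61).
Giant steps γ_i = 37·25^i mod 61: γ_0=37, γ_1=10, γ_2=6, γ_3=28, γ_4=29, γ_5=54, γ_6=8, γ_7=17 (in table at j=1).
x = i·n + j = 7·8 + 1 = 57.
Check: 17^57 ≡ 37 (mod 61).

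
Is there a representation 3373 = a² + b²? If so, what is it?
3² + 58² (a=3, b=58)

Factorization: 3373 = 3373
By Fermat: n is sum of two squares iff every prime p ≡ 3 (mod 4) appears to even power.
All primes ≡ 3 (mod 4) appear to even power.
Search a = 0, 1, 2, … for 3373 - a² a perfect square: first hit at a = 3: 3373 - 9 = 3364 = 58².
3373 = 3² + 58² = 9 + 3364 ✓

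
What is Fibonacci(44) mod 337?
186

Matrix identity: Q^n = [[F_(n+1), F_n], [F_n, F_(n-1)]] with Q = [[1,1],[1,0]].
n = 44 = 101100₂. Square-and-multiply, entries mod 337:
Q^1 = [[1,1],[1,0]]
Q^2 = (Q^1)² = [[2,1],[1,1]]
Q^5 = (Q^2)²·Q = [[8,5],[5,3]]
Q^11 = (Q^5)²·Q = [[144,89],[89,55]]
Q^22 = (Q^11)² = [[12,187],[187,162]]
Q^44 = (Q^22)² = [[65,186],[186,216]]
F_44 mod 337 = Q^44[0][1] = 186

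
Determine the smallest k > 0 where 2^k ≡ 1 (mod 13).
12

13 is prime, so ord(2) divides φ(13) = 12.
Divisors of 12: 1, 2, 3, 4, 6, 12.
Repeated squaring: 2^1 ≡ 2, 2^2 ≡ 4, 2^4 ≡ 3, 2^8 ≡ 9 (mod 13).
Test 2^d mod 13 for each divisor d in increasing order:
2^1 ≡ 2
2^2 ≡ 4
2^3 = 2^2·2^1 ≡ 8
2^4 ≡ 3
2^6 = 2^4·2^2 ≡ 12
2^12 = 2^8·2^4 ≡ 1  ← first divisor giving 1
The order is 12.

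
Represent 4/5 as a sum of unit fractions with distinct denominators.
1/2 + 1/4 + 1/20

Greedy algorithm:
4/5: ceiling(5/4) = 2, use 1/2
3/10: ceiling(10/3) = 4, use 1/4
1/20: ceiling(20/1) = 20, use 1/20
Result: 4/5 = 1/2 + 1/4 + 1/20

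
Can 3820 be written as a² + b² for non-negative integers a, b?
Not possible

Factorization: 3820 = 2^2 × 5 × 191
By Fermat: n is sum of two squares iff every prime p ≡ 3 (mod 4) appears to even power.
Prime(s) ≡ 3 (mod 4) with odd exponent: [(191, 1)]
Therefore 3820 cannot be expressed as a² + b².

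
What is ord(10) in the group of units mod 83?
41

83 is prime, so ord(10) divides φ(83) = 82.
Divisors of 82: 1, 2, 41, 82.
Repeated squaring: 10^1 ≡ 10, 10^2 ≡ 17, 10^4 ≡ 40, 10^8 ≡ 23, 10^16 ≡ 31, 10^32 ≡ 48, 10^64 ≡ 63 (mod 83).
Test 10^d mod 83 for each divisor d in increasing order:
10^1 ≡ 10
10^2 ≡ 17
10^41 = 10^32·10^8·10^1 ≡ 1  ← first divisor giving 1
The order is 41.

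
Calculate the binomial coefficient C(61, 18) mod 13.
10

Using Lucas' theorem:
Write n=61 and k=18 in base 13:
n in base 13: [4, 9]
k in base 13: [1, 5]
C(61,18) mod 13 = ∏ C(n_i, k_i) mod 13
Digit binomials (mod 13): C(4,1) = 4; C(9,5) = 126 ≡ 9
Product: 4 × 9 = 36 ≡ 10 (mod 13)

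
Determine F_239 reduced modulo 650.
311

Matrix identity: Q^n = [[F_(n+1), F_n], [F_n, F_(n-1)]] with Q = [[1,1],[1,0]].
n = 239 = 11101111₂. Square-and-multiply, entries mod 650:
Q^1 = [[1,1],[1,0]]
Q^3 = (Q^1)²·Q = [[3,2],[2,1]]
Q^7 = (Q^3)²·Q = [[21,13],[13,8]]
Q^14 = (Q^7)² = [[610,377],[377,233]]
Q^29 = (Q^14)²·Q = [[40,79],[79,611]]
Q^59 = (Q^29)²·Q = [[120,41],[41,79]]
Q^119 = (Q^59)²·Q = [[190,481],[481,359]]
Q^239 = (Q^119)²·Q = [[480,311],[311,169]]
F_239 mod 650 = Q^239[0][1] = 311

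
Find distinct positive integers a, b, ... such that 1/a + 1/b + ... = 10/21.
1/3 + 1/7

Greedy algorithm:
10/21: ceiling(21/10) = 3, use 1/3
1/7: ceiling(7/1) = 7, use 1/7
Result: 10/21 = 1/3 + 1/7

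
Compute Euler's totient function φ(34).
16

34 = 2 × 17
φ(n) = n × ∏(1 - 1/p) for each prime p dividing n
φ(34) = 34 × (1 - 1/2) × (1 - 1/17) = 16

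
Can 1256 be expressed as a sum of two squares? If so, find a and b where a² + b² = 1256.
10² + 34² (a=10, b=34)

Factorization: 1256 = 2^3 × 157
By Fermat: n is sum of two squares iff every prime p ≡ 3 (mod 4) appears to even power.
All primes ≡ 3 (mod 4) appear to even power.
Search a = 0, 1, 2, … for 1256 - a² a perfect square: first hit at a = 10: 1256 - 100 = 1156 = 34².
1256 = 10² + 34² = 100 + 1156 ✓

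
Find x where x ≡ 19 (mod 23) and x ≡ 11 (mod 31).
42

Using Chinese Remainder Theorem:
M = 23 × 31 = 713
M1 = 31, M2 = 23
y1 = 31^(-1) mod 23 = 3
y2 = 23^(-1) mod 31 = 27
x = (19×31×3 + 11×23×27) mod 713 = 42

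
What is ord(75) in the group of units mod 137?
136

137 is prime, so ord(75) divides φ(137) = 136.
Divisors of 136: 1, 2, 4, 8, 17, 34, 68, 136.
Repeated squaring: 75^1 ≡ 75, 75^2 ≡ 8, 75^4 ≡ 64, 75^8 ≡ 123, 75^16 ≡ 59, 75^32 ≡ 56, 75^64 ≡ 122, 75^128 ≡ 88 (mod 137).
Test 75^d mod 137 for each divisor d in increasing order:
75^1 ≡ 75
75^2 ≡ 8
75^4 ≡ 64
75^8 ≡ 123
75^17 = 75^16·75^1 ≡ 41
75^34 = 75^32·75^2 ≡ 37
75^68 = 75^64·75^4 ≡ 136
75^136 = 75^128·75^8 ≡ 1  ← first divisor giving 1
The order is 136.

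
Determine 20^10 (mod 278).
28

Repeated squaring. Binary of 10 = 1010.
20^1 ≡ 20 (mod 278); 20^2 ≡ 122 (mod 278); 20^4 ≡ 150 (mod 278); 20^8 ≡ 260 (mod 278)
20^10 = 20^2 × 20^8 ≡ 28 (mod 278)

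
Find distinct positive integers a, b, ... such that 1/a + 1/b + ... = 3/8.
1/3 + 1/24

Greedy algorithm:
3/8: ceiling(8/3) = 3, use 1/3
1/24: ceiling(24/1) = 24, use 1/24
Result: 3/8 = 1/3 + 1/24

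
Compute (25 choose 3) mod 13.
12

Using Lucas' theorem:
Write n=25 and k=3 in base 13:
n in base 13: [1, 12]
k in base 13: [0, 3]
C(25,3) mod 13 = ∏ C(n_i, k_i) mod 13
Digit binomials (mod 13): C(1,0) = 1; C(12,3) = 220 ≡ 12
Product: 1 × 12 = 12 ≡ 12 (mod 13)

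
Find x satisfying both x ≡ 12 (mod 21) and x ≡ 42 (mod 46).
180

Using Chinese Remainder Theorem:
M = 21 × 46 = 966
M1 = 46, M2 = 21
y1 = 46^(-1) mod 21 = 16
y2 = 21^(-1) mod 46 = 11
x = (12×46×16 + 42×21×11) mod 966 = 180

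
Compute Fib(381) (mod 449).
431

Matrix identity: Q^n = [[F_(n+1), F_n], [F_n, F_(n-1)]] with Q = [[1,1],[1,0]].
n = 381 = 101111101₂. Square-and-multiply, entries mod 449:
Q^1 = [[1,1],[1,0]]
Q^2 = (Q^1)² = [[2,1],[1,1]]
Q^5 = (Q^2)²·Q = [[8,5],[5,3]]
Q^11 = (Q^5)²·Q = [[144,89],[89,55]]
Q^23 = (Q^11)²·Q = [[121,370],[370,200]]
Q^47 = (Q^23)²·Q = [[13,228],[228,234]]
Q^95 = (Q^47)²·Q = [[260,69],[69,191]]
Q^190 = (Q^95)² = [[72,138],[138,383]]
Q^381 = (Q^190)²·Q = [[361,431],[431,379]]
F_381 mod 449 = Q^381[0][1] = 431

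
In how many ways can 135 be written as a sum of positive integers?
9035836076

p(n) counts ways to write n as a sum of positive integers (order ignored).
Euler's pentagonal recurrence: p(k) = p(k-1) + p(k-2) - p(k-5) - p(k-7) + p(k-12) + p(k-15) - ... (offsets j(3j∓1)/2, signs ++--, p(0)=1, p(<0)=0).
DP table for k = 0..134: p(0)=1, p(1)=1, p(2)=2, p(3)=3, p(4)=5, p(5)=7, p(6)=11, p(7)=15, p(8)=22, p(9)=30, p(10)=42, p(11)=56, p(12)=77, p(13)=101, p(14)=135, p(15)=176, p(16)=231, p(17)=297, p(18)=385, p(19)=490, p(20)=627, p(21)=792, p(22)=1002, p(23)=1255, p(24)=1575, p(25)=1958, p(26)=2436, p(27)=3010, p(28)=3718, p(29)=4565, p(30)=5604, p(31)=6842, p(32)=8349, p(33)=10143, p(34)=12310, p(35)=14883, p(36)=17977, p(37)=21637, p(38)=26015, p(39)=31185, p(40)=37338, p(41)=44583, p(42)=53174, p(43)=63261, p(44)=75175, p(45)=89134, p(46)=105558, p(47)=124754, p(48)=147273, p(49)=173525, p(50)=204226, p(51)=239943, p(52)=281589, p(53)=329931, p(54)=386155, p(55)=451276, p(56)=526823, p(57)=614154, p(58)=715220, p(59)=831820, p(60)=966467, p(61)=1121505, p(62)=1300156, p(63)=1505499, p(64)=1741630, p(65)=2012558, p(66)=2323520, p(67)=2679689, p(68)=3087735, p(69)=3554345, p(70)=4087968, p(71)=4697205, p(72)=5392783, p(73)=6185689, p(74)=7089500, p(75)=8118264, p(76)=9289091, p(77)=10619863, p(78)=12132164, p(79)=13848650, p(80)=15796476, p(81)=18004327, p(82)=20506255, p(83)=23338469, p(84)=26543660, p(85)=30167357, p(86)=34262962, p(87)=38887673, p(88)=44108109, p(89)=49995925, p(90)=56634173, p(91)=64112359, p(92)=72533807, p(93)=82010177, p(94)=92669720, p(95)=104651419, p(96)=118114304, p(97)=133230930, p(98)=150198136, p(99)=169229875, p(100)=190569292, p(101)=214481126, p(102)=241265379, p(103)=271248950, p(104)=304801365, p(105)=342325709, p(106)=384276336, p(107)=431149389, p(108)=483502844, p(109)=541946240, p(110)=607163746, p(111)=679903203, p(112)=761002156, p(113)=851376628, p(114)=952050665, p(115)=1064144451, p(116)=1188908248, p(117)=1327710076, p(118)=1482074143, p(119)=1653668665, p(120)=1844349560, p(121)=2056148051, p(122)=2291320912, p(123)=2552338241, p(124)=2841940500, p(125)=3163127352, p(126)=3519222692, p(127)=3913864295, p(128)=4351078600, p(129)=4835271870, p(130)=5371315400, p(131)=5964539504, p(132)=6620830889, p(133)=7346629512, p(134)=8149040695.
Final step: p(135) = p(134) + p(133) - p(130) - p(128) + p(123) + p(120) - p(113) - p(109) + p(100) + p(95) - p(84) - p(78) + p(65) + p(58) - p(43) - p(35) + p(18) + p(9)
= 8149040695 + 7346629512 - 5371315400 - 4351078600 + 2552338241 + 1844349560 - 851376628 - 541946240 + 190569292 + 104651419 - 26543660 - 12132164 + 2012558 + 715220 - 63261 - 14883 + 385 + 30
= 9035836076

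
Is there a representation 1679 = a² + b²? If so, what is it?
Not possible

Factorization: 1679 = 23 × 73
By Fermat: n is sum of two squares iff every prime p ≡ 3 (mod 4) appears to even power.
Prime(s) ≡ 3 (mod 4) with odd exponent: [(23, 1)]
Therefore 1679 cannot be expressed as a² + b².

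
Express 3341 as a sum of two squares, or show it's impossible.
29² + 50² (a=29, b=50)

Factorization: 3341 = 13 × 257
By Fermat: n is sum of two squares iff every prime p ≡ 3 (mod 4) appears to even power.
All primes ≡ 3 (mod 4) appear to even power.
Search a = 0, 1, 2, … for 3341 - a² a perfect square: first hit at a = 29: 3341 - 841 = 2500 = 50².
3341 = 29² + 50² = 841 + 2500 ✓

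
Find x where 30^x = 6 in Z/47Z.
34

Baby-step giant-step with step n = ⌈√47⌉ = 7.
Baby steps 30^j mod 47 (j:value) for j=0..6: 0:1, 1:30, 2:7, 3:22, 4:2, 5:13, 6:14.
Giant-step multiplier: 30^(-7) ≡ 30^(46-7) = 30^39 ≡ 31 (mod 47).
Giant steps γ_i = 6·31^i mod 47: γ_0=6, γ_1=45, γ_2=32, γ_3=5, γ_4=14 (in table at j=6).
x = i·n + j = 4·7 + 6 = 34.
Check: 30^34 ≡ 6 (mod 47).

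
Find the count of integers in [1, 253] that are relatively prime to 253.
220

253 = 11 × 23
φ(n) = n × ∏(1 - 1/p) for each prime p dividing n
φ(253) = 253 × (1 - 1/11) × (1 - 1/23) = 220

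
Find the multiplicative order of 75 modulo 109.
9

109 is prime, so ord(75) divides φ(109) = 108.
Divisors of 108: 1, 2, 3, 4, 6, 9, 12, 18, 27, 36, 54, 108.
Repeated squaring: 75^1 ≡ 75, 75^2 ≡ 66, 75^4 ≡ 105, 75^8 ≡ 16, 75^16 ≡ 38, 75^32 ≡ 27, 75^64 ≡ 75 (mod 109).
Test 75^d mod 109 for each divisor d in increasing order:
75^1 ≡ 75
75^2 ≡ 66
75^3 = 75^2·75^1 ≡ 45
75^4 ≡ 105
75^6 = 75^4·75^2 ≡ 63
75^9 = 75^8·75^1 ≡ 1  ← first divisor giving 1
The order is 9.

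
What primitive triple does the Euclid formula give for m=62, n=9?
(3763, 1116, 3925)

Euclid's formula: a = m² - n², b = 2mn, c = m² + n²
m = 62, n = 9
a = 62² - 9² = 3844 - 81 = 3763
b = 2 × 62 × 9 = 1116
c = 62² + 9² = 3844 + 81 = 3925
Verification: 3763² + 1116² = 14160169 + 1245456 = 15405625 = 3925² ✓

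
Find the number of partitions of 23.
1255

p(n) counts ways to write n as a sum of positive integers (order ignored).
Euler's pentagonal recurrence: p(k) = p(k-1) + p(k-2) - p(k-5) - p(k-7) + p(k-12) + p(k-15) - ... (offsets j(3j∓1)/2, signs ++--, p(0)=1, p(<0)=0).
DP table for k = 0..22: p(0)=1, p(1)=1, p(2)=2, p(3)=3, p(4)=5, p(5)=7, p(6)=11, p(7)=15, p(8)=22, p(9)=30, p(10)=42, p(11)=56, p(12)=77, p(13)=101, p(14)=135, p(15)=176, p(16)=231, p(17)=297, p(18)=385, p(19)=490, p(20)=627, p(21)=792, p(22)=1002.
Final step: p(23) = p(22) + p(21) - p(18) - p(16) + p(11) + p(8) - p(1)
= 1002 + 792 - 385 - 231 + 56 + 22 - 1
= 1255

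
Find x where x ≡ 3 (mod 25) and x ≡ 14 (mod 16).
78

Using Chinese Remainder Theorem:
M = 25 × 16 = 400
M1 = 16, M2 = 25
y1 = 16^(-1) mod 25 = 11
y2 = 25^(-1) mod 16 = 9
x = (3×16×11 + 14×25×9) mod 400 = 78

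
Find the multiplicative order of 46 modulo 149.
37

149 is prime, so ord(46) divides φ(149) = 148.
Divisors of 148: 1, 2, 4, 37, 74, 148.
Repeated squaring: 46^1 ≡ 46, 46^2 ≡ 30, 46^4 ≡ 6, 46^8 ≡ 36, 46^16 ≡ 104, 46^32 ≡ 88, 46^64 ≡ 145, 46^128 ≡ 16 (mod 149).
Test 46^d mod 149 for each divisor d in increasing order:
46^1 ≡ 46
46^2 ≡ 30
46^4 ≡ 6
46^37 = 46^32·46^4·46^1 ≡ 1  ← first divisor giving 1
The order is 37.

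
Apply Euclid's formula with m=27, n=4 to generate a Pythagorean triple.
(713, 216, 745)

Euclid's formula: a = m² - n², b = 2mn, c = m² + n²
m = 27, n = 4
a = 27² - 4² = 729 - 16 = 713
b = 2 × 27 × 4 = 216
c = 27² + 4² = 729 + 16 = 745
Verification: 713² + 216² = 508369 + 46656 = 555025 = 745² ✓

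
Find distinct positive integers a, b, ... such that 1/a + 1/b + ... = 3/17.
1/6 + 1/102

Greedy algorithm:
3/17: ceiling(17/3) = 6, use 1/6
1/102: ceiling(102/1) = 102, use 1/102
Result: 3/17 = 1/6 + 1/102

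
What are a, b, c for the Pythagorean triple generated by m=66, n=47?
(2147, 6204, 6565)

Euclid's formula: a = m² - n², b = 2mn, c = m² + n²
m = 66, n = 47
a = 66² - 47² = 4356 - 2209 = 2147
b = 2 × 66 × 47 = 6204
c = 66² + 47² = 4356 + 2209 = 6565
Verification: 2147² + 6204² = 4609609 + 38489616 = 43099225 = 6565² ✓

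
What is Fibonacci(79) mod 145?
121

Matrix identity: Q^n = [[F_(n+1), F_n], [F_n, F_(n-1)]] with Q = [[1,1],[1,0]].
n = 79 = 1001111₂. Square-and-multiply, entries mod 145:
Q^1 = [[1,1],[1,0]]
Q^2 = (Q^1)² = [[2,1],[1,1]]
Q^4 = (Q^2)² = [[5,3],[3,2]]
Q^9 = (Q^4)²·Q = [[55,34],[34,21]]
Q^19 = (Q^9)²·Q = [[95,121],[121,119]]
Q^39 = (Q^19)²·Q = [[115,31],[31,84]]
Q^79 = (Q^39)²·Q = [[55,121],[121,79]]
F_79 mod 145 = Q^79[0][1] = 121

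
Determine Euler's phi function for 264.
80

264 = 2^3 × 3 × 11
φ(n) = n × ∏(1 - 1/p) for each prime p dividing n
φ(264) = 264 × (1 - 1/2) × (1 - 1/3) × (1 - 1/11) = 80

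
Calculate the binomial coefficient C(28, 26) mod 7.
0

Using Lucas' theorem:
Write n=28 and k=26 in base 7:
n in base 7: [4, 0]
k in base 7: [3, 5]
C(28,26) mod 7 = ∏ C(n_i, k_i) mod 7
Digit binomials (mod 7): C(4,3) = 4; C(0,5) = 0 (k_i > n_i)
Product: 4 × 0 = 0 ≡ 0 (mod 7)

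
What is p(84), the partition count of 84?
26543660

p(n) counts ways to write n as a sum of positive integers (order ignored).
Euler's pentagonal recurrence: p(k) = p(k-1) + p(k-2) - p(k-5) - p(k-7) + p(k-12) + p(k-15) - ... (offsets j(3j∓1)/2, signs ++--, p(0)=1, p(<0)=0).
DP table for k = 0..83: p(0)=1, p(1)=1, p(2)=2, p(3)=3, p(4)=5, p(5)=7, p(6)=11, p(7)=15, p(8)=22, p(9)=30, p(10)=42, p(11)=56, p(12)=77, p(13)=101, p(14)=135, p(15)=176, p(16)=231, p(17)=297, p(18)=385, p(19)=490, p(20)=627, p(21)=792, p(22)=1002, p(23)=1255, p(24)=1575, p(25)=1958, p(26)=2436, p(27)=3010, p(28)=3718, p(29)=4565, p(30)=5604, p(31)=6842, p(32)=8349, p(33)=10143, p(34)=12310, p(35)=14883, p(36)=17977, p(37)=21637, p(38)=26015, p(39)=31185, p(40)=37338, p(41)=44583, p(42)=53174, p(43)=63261, p(44)=75175, p(45)=89134, p(46)=105558, p(47)=124754, p(48)=147273, p(49)=173525, p(50)=204226, p(51)=239943, p(52)=281589, p(53)=329931, p(54)=386155, p(55)=451276, p(56)=526823, p(57)=614154, p(58)=715220, p(59)=831820, p(60)=966467, p(61)=1121505, p(62)=1300156, p(63)=1505499, p(64)=1741630, p(65)=2012558, p(66)=2323520, p(67)=2679689, p(68)=3087735, p(69)=3554345, p(70)=4087968, p(71)=4697205, p(72)=5392783, p(73)=6185689, p(74)=7089500, p(75)=8118264, p(76)=9289091, p(77)=10619863, p(78)=12132164, p(79)=13848650, p(80)=15796476, p(81)=18004327, p(82)=20506255, p(83)=23338469.
Final step: p(84) = p(83) + p(82) - p(79) - p(77) + p(72) + p(69) - p(62) - p(58) + p(49) + p(44) - p(33) - p(27) + p(14) + p(7)
= 23338469 + 20506255 - 13848650 - 10619863 + 5392783 + 3554345 - 1300156 - 715220 + 173525 + 75175 - 10143 - 3010 + 135 + 15
= 26543660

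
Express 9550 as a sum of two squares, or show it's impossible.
Not possible

Factorization: 9550 = 2 × 5^2 × 191
By Fermat: n is sum of two squares iff every prime p ≡ 3 (mod 4) appears to even power.
Prime(s) ≡ 3 (mod 4) with odd exponent: [(191, 1)]
Therefore 9550 cannot be expressed as a² + b².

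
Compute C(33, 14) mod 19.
1

Using Lucas' theorem:
Write n=33 and k=14 in base 19:
n in base 19: [1, 14]
k in base 19: [0, 14]
C(33,14) mod 19 = ∏ C(n_i, k_i) mod 19
Digit binomials (mod 19): C(1,0) = 1; C(14,14) = 1
Product: 1 × 1 = 1 ≡ 1 (mod 19)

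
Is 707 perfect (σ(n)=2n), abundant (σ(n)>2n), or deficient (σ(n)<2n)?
deficient

Proper divisors of 707: sum = 1 + 7 + 101 = 109
Since 109 < 707, 707 is deficient.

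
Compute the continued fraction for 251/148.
[1; 1, 2, 3, 2, 6]

Euclidean algorithm steps:
251 = 1 × 148 + 103
148 = 1 × 103 + 45
103 = 2 × 45 + 13
45 = 3 × 13 + 6
13 = 2 × 6 + 1
6 = 6 × 1 + 0
Continued fraction: [1; 1, 2, 3, 2, 6]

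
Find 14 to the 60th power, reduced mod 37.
1

Repeated squaring. Binary of 60 = 111100.
14^1 ≡ 14 (mod 37); 14^2 ≡ 11 (mod 37); 14^4 ≡ 10 (mod 37); 14^8 ≡ 26 (mod 37); 14^16 ≡ 10 (mod 37); 14^32 ≡ 26 (mod 37)
14^60 = 14^4 × 14^8 × 14^16 × 14^32 ≡ 1 (mod 37)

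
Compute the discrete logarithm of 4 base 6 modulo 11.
8

Baby-step giant-step with step n = ⌈√11⌉ = 4.
Baby steps 6^j mod 11 (j:value) for j=0..3: 0:1, 1:6, 2:3, 3:7.
Giant-step multiplier: 6^(-4) ≡ 6^(10-4) = 6^6 ≡ 5 (mod 11).
Giant steps γ_i = 4·5^i mod 11: γ_0=4, γ_1=9, γ_2=1 (in table at j=0).
x = i·n + j = 2·4 + 0 = 8.
Check: 6^8 ≡ 4 (mod 11).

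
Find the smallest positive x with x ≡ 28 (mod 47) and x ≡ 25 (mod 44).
2049

Using Chinese Remainder Theorem:
M = 47 × 44 = 2068
M1 = 44, M2 = 47
y1 = 44^(-1) mod 47 = 31
y2 = 47^(-1) mod 44 = 15
x = (28×44×31 + 25×47×15) mod 2068 = 2049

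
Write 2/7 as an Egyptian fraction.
1/4 + 1/28

Greedy algorithm:
2/7: ceiling(7/2) = 4, use 1/4
1/28: ceiling(28/1) = 28, use 1/28
Result: 2/7 = 1/4 + 1/28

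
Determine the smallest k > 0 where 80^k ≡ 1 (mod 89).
44

89 is prime, so ord(80) divides φ(89) = 88.
Divisors of 88: 1, 2, 4, 8, 11, 22, 44, 88.
Repeated squaring: 80^1 ≡ 80, 80^2 ≡ 81, 80^4 ≡ 64, 80^8 ≡ 2, 80^16 ≡ 4, 80^32 ≡ 16, 80^64 ≡ 78 (mod 89).
Test 80^d mod 89 for each divisor d in increasing order:
80^1 ≡ 80
80^2 ≡ 81
80^4 ≡ 64
80^8 ≡ 2
80^11 = 80^8·80^2·80^1 ≡ 55
80^22 = 80^16·80^4·80^2 ≡ 88
80^44 = 80^32·80^8·80^4 ≡ 1  ← first divisor giving 1
The order is 44.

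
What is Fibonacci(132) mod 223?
23

Matrix identity: Q^n = [[F_(n+1), F_n], [F_n, F_(n-1)]] with Q = [[1,1],[1,0]].
n = 132 = 10000100₂. Square-and-multiply, entries mod 223:
Q^1 = [[1,1],[1,0]]
Q^2 = (Q^1)² = [[2,1],[1,1]]
Q^4 = (Q^2)² = [[5,3],[3,2]]
Q^8 = (Q^4)² = [[34,21],[21,13]]
Q^16 = (Q^8)² = [[36,95],[95,164]]
Q^33 = (Q^16)²·Q = [[108,63],[63,45]]
Q^66 = (Q^33)² = [[23,50],[50,196]]
Q^132 = (Q^66)² = [[130,23],[23,107]]
F_132 mod 223 = Q^132[0][1] = 23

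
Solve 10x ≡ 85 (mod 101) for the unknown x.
x ≡ 59 (mod 101)

gcd(10, 101) = 1, which divides 85, so solutions exist.
Find 10^(-1) mod 101 by the extended Euclidean algorithm:
101 = 10 × 10 + 1  ⟹  1 = (1)·101 + (-10)·10
So (-10)·10 ≡ 1 (mod 101), i.e. 10^(-1) ≡ -10 ≡ 91 (mod 101).
x ≡ 91 × 85 = 7735 ≡ 59 (mod 101).
Check: 10 × 59 = 590 ≡ 85 (mod 101).
Unique solution: x ≡ 59 (mod 101)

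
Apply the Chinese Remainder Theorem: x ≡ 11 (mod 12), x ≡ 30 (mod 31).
371

Using Chinese Remainder Theorem:
M = 12 × 31 = 372
M1 = 31, M2 = 12
y1 = 31^(-1) mod 12 = 7
y2 = 12^(-1) mod 31 = 13
x = (11×31×7 + 30×12×13) mod 372 = 371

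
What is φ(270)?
72

270 = 2 × 3^3 × 5
φ(n) = n × ∏(1 - 1/p) for each prime p dividing n
φ(270) = 270 × (1 - 1/2) × (1 - 1/3) × (1 - 1/5) = 72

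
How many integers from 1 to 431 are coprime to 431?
430

431 = 431
φ(n) = n × ∏(1 - 1/p) for each prime p dividing n
φ(431) = 431 × (1 - 1/431) = 430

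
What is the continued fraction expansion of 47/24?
[1; 1, 23]

Euclidean algorithm steps:
47 = 1 × 24 + 23
24 = 1 × 23 + 1
23 = 23 × 1 + 0
Continued fraction: [1; 1, 23]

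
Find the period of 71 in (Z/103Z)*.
102

103 is prime, so ord(71) divides φ(103) = 102.
Divisors of 102: 1, 2, 3, 6, 17, 34, 51, 102.
Repeated squaring: 71^1 ≡ 71, 71^2 ≡ 97, 71^4 ≡ 36, 71^8 ≡ 60, 71^16 ≡ 98, 71^32 ≡ 25, 71^64 ≡ 7 (mod 103).
Test 71^d mod 103 for each divisor d in increasing order:
71^1 ≡ 71
71^2 ≡ 97
71^3 = 71^2·71^1 ≡ 89
71^6 = 71^4·71^2 ≡ 93
71^17 = 71^16·71^1 ≡ 57
71^34 = 71^32·71^2 ≡ 56
71^51 = 71^32·71^16·71^2·71^1 ≡ 102
71^102 = 71^64·71^32·71^4·71^2 ≡ 1  ← first divisor giving 1
The order is 102.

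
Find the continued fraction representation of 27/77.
[0; 2, 1, 5, 1, 3]

Euclidean algorithm steps:
27 = 0 × 77 + 27
77 = 2 × 27 + 23
27 = 1 × 23 + 4
23 = 5 × 4 + 3
4 = 1 × 3 + 1
3 = 3 × 1 + 0
Continued fraction: [0; 2, 1, 5, 1, 3]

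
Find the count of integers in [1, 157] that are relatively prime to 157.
156

157 = 157
φ(n) = n × ∏(1 - 1/p) for each prime p dividing n
φ(157) = 157 × (1 - 1/157) = 156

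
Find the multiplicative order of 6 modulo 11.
10

11 is prime, so ord(6) divides φ(11) = 10.
Divisors of 10: 1, 2, 5, 10.
Repeated squaring: 6^1 ≡ 6, 6^2 ≡ 3, 6^4 ≡ 9, 6^8 ≡ 4 (mod 11).
Test 6^d mod 11 for each divisor d in increasing order:
6^1 ≡ 6
6^2 ≡ 3
6^5 = 6^4·6^1 ≡ 10
6^10 = 6^8·6^2 ≡ 1  ← first divisor giving 1
The order is 10.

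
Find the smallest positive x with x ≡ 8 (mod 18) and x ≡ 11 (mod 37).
566

Using Chinese Remainder Theorem:
M = 18 × 37 = 666
M1 = 37, M2 = 18
y1 = 37^(-1) mod 18 = 1
y2 = 18^(-1) mod 37 = 35
x = (8×37×1 + 11×18×35) mod 666 = 566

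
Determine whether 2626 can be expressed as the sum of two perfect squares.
5² + 51² (a=5, b=51)

Factorization: 2626 = 2 × 13 × 101
By Fermat: n is sum of two squares iff every prime p ≡ 3 (mod 4) appears to even power.
All primes ≡ 3 (mod 4) appear to even power.
Search a = 0, 1, 2, … for 2626 - a² a perfect square: first hit at a = 5: 2626 - 25 = 2601 = 51².
2626 = 5² + 51² = 25 + 2601 ✓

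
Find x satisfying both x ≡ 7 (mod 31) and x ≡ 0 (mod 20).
100

Using Chinese Remainder Theorem:
M = 31 × 20 = 620
M1 = 20, M2 = 31
y1 = 20^(-1) mod 31 = 14
y2 = 31^(-1) mod 20 = 11
x = (7×20×14 + 0×31×11) mod 620 = 100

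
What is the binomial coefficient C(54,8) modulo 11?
1

Using Lucas' theorem:
Write n=54 and k=8 in base 11:
n in base 11: [4, 10]
k in base 11: [0, 8]
C(54,8) mod 11 = ∏ C(n_i, k_i) mod 11
Digit binomials (mod 11): C(4,0) = 1; C(10,8) = 45 ≡ 1
Product: 1 × 1 = 1 ≡ 1 (mod 11)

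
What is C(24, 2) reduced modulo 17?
4

Using Lucas' theorem:
Write n=24 and k=2 in base 17:
n in base 17: [1, 7]
k in base 17: [0, 2]
C(24,2) mod 17 = ∏ C(n_i, k_i) mod 17
Digit binomials (mod 17): C(1,0) = 1; C(7,2) = 21 ≡ 4
Product: 1 × 4 = 4 ≡ 4 (mod 17)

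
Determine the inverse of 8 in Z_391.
49

gcd(8, 391) = 1, so the inverse exists.
Extended Euclidean algorithm on (391, 8):
391 = 48 × 8 + 7  ⟹  7 = (1)·391 + (-48)·8
8 = 1 × 7 + 1  ⟹  1 = (-1)·391 + (49)·8
So (49)·8 ≡ 1 (mod 391), i.e. 8^(-1) ≡ 49 (mod 391).
Check: 8 × 49 = 392 ≡ 1 (mod 391)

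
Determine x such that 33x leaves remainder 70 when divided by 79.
x ≡ 50 (mod 79)

gcd(33, 79) = 1, which divides 70, so solutions exist.
Find 33^(-1) mod 79 by the extended Euclidean algorithm:
79 = 2 × 33 + 13  ⟹  13 = (1)·79 + (-2)·33
33 = 2 × 13 + 7  ⟹  7 = (-2)·79 + (5)·33
13 = 1 × 7 + 6  ⟹  6 = (3)·79 + (-7)·33
7 = 1 × 6 + 1  ⟹  1 = (-5)·79 + (12)·33
So (12)·33 ≡ 1 (mod 79), i.e. 33^(-1) ≡ 12 (mod 79).
x ≡ 12 × 70 = 840 ≡ 50 (mod 79).
Check: 33 × 50 = 1650 ≡ 70 (mod 79).
Unique solution: x ≡ 50 (mod 79)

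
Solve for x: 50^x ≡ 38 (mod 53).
42

Baby-step giant-step with step n = ⌈√53⌉ = 8.
Baby steps 50^j mod 53 (j:value) for j=0..7: 0:1, 1:50, 2:9, 3:26, 4:28, 5:22, 6:40, 7:39.
Giant-step multiplier: 50^(-8) ≡ 50^(52-8) = 50^44 ≡ 24 (mod 53).
Giant steps γ_i = 38·24^i mod 53: γ_0=38, γ_1=11, γ_2=52, γ_3=29, γ_4=7, γ_5=9 (in table at j=2).
x = i·n + j = 5·8 + 2 = 42.
Check: 50^42 ≡ 38 (mod 53).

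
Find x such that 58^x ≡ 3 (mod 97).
26

Baby-step giant-step with step n = ⌈√97⌉ = 10.
Baby steps 58^j mod 97 (j:value) for j=0..9: 0:1, 1:58, 2:66, 3:45, 4:88, 5:60, 6:85, 7:80, 8:81, 9:42.
Giant-step multiplier: 58^(-10) ≡ 58^(96-10) = 58^86 ≡ 53 (mod 97).
Giant steps γ_i = 3·53^i mod 97: γ_0=3, γ_1=62, γ_2=85 (in table at j=6).
x = i·n + j = 2·10 + 6 = 26.
Check: 58^26 ≡ 3 (mod 97).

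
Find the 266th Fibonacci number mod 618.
505

Matrix identity: Q^n = [[F_(n+1), F_n], [F_n, F_(n-1)]] with Q = [[1,1],[1,0]].
n = 266 = 100001010₂. Square-and-multiply, entries mod 618:
Q^1 = [[1,1],[1,0]]
Q^2 = (Q^1)² = [[2,1],[1,1]]
Q^4 = (Q^2)² = [[5,3],[3,2]]
Q^8 = (Q^4)² = [[34,21],[21,13]]
Q^16 = (Q^8)² = [[361,369],[369,610]]
Q^33 = (Q^16)²·Q = [[601,124],[124,477]]
Q^66 = (Q^33)² = [[215,184],[184,31]]
Q^133 = (Q^66)²·Q = [[509,359],[359,150]]
Q^266 = (Q^133)² = [[476,505],[505,589]]
F_266 mod 618 = Q^266[0][1] = 505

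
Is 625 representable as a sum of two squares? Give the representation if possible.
0² + 25² (a=0, b=25)

Factorization: 625 = 5^4
By Fermat: n is sum of two squares iff every prime p ≡ 3 (mod 4) appears to even power.
All primes ≡ 3 (mod 4) appear to even power.
Search a = 0, 1, 2, … for 625 - a² a perfect square: first hit at a = 0: 625 - 0 = 625 = 25².
625 = 0² + 25² = 0 + 625 ✓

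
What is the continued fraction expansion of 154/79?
[1; 1, 18, 1, 3]

Euclidean algorithm steps:
154 = 1 × 79 + 75
79 = 1 × 75 + 4
75 = 18 × 4 + 3
4 = 1 × 3 + 1
3 = 3 × 1 + 0
Continued fraction: [1; 1, 18, 1, 3]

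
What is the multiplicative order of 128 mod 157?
52

157 is prime, so ord(128) divides φ(157) = 156.
Divisors of 156: 1, 2, 3, 4, 6, 12, 13, 26, 39, 52, 78, 156.
Repeated squaring: 128^1 ≡ 128, 128^2 ≡ 56, 128^4 ≡ 153, 128^8 ≡ 16, 128^16 ≡ 99, 128^32 ≡ 67, 128^64 ≡ 93, 128^128 ≡ 14 (mod 157).
Test 128^d mod 157 for each divisor d in increasing order:
128^1 ≡ 128
128^2 ≡ 56
128^3 = 128^2·128^1 ≡ 103
128^4 ≡ 153
128^6 = 128^4·128^2 ≡ 90
128^12 = 128^8·128^4 ≡ 93
128^13 = 128^8·128^4·128^1 ≡ 129
128^26 = 128^16·128^8·128^2 ≡ 156
128^39 = 128^32·128^4·128^2·128^1 ≡ 28
128^52 = 128^32·128^16·128^4 ≡ 1  ← first divisor giving 1
The order is 52.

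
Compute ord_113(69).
8

113 is prime, so ord(69) divides φ(113) = 112.
Divisors of 112: 1, 2, 4, 7, 8, 14, 16, 28, 56, 112.
Repeated squaring: 69^1 ≡ 69, 69^2 ≡ 15, 69^4 ≡ 112, 69^8 ≡ 1, 69^16 ≡ 1, 69^32 ≡ 1, 69^64 ≡ 1 (mod 113).
Test 69^d mod 113 for each divisor d in increasing order:
69^1 ≡ 69
69^2 ≡ 15
69^4 ≡ 112
69^7 = 69^4·69^2·69^1 ≡ 95
69^8 ≡ 1  ← first divisor giving 1
The order is 8.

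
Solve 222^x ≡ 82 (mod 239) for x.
97

Baby-step giant-step with step n = ⌈√239⌉ = 16.
Baby steps 222^j mod 239 (j:value) for j=0..15: 0:1, 1:222, 2:50, 3:106, 4:110, 5:42, 6:3, 7:188, 8:150, 9:79, 10:91, 11:126, 12:9, 13:86, 14:211, 15:237.
Giant-step multiplier: 222^(-16) ≡ 222^(238-16) = 222^222 ≡ 232 (mod 239).
Giant steps γ_i = 82·232^i mod 239: γ_0=82, γ_1=143, γ_2=194, γ_3=76, γ_4=185, γ_5=139, γ_6=222 (in table at j=1).
x = i·n + j = 6·16 + 1 = 97.
Check: 222^97 ≡ 82 (mod 239).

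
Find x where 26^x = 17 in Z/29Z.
7

Baby-step giant-step with step n = ⌈√29⌉ = 6.
Baby steps 26^j mod 29 (j:value) for j=0..5: 0:1, 1:26, 2:9, 3:2, 4:23, 5:18.
Giant-step multiplier: 26^(-6) ≡ 26^(28-6) = 26^22 ≡ 22 (mod 29).
Giant steps γ_i = 17·22^i mod 29: γ_0=17, γ_1=26 (in table at j=1).
x = i·n + j = 1·6 + 1 = 7.
Check: 26^7 ≡ 17 (mod 29).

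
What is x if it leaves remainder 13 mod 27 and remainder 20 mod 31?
175

Using Chinese Remainder Theorem:
M = 27 × 31 = 837
M1 = 31, M2 = 27
y1 = 31^(-1) mod 27 = 7
y2 = 27^(-1) mod 31 = 23
x = (13×31×7 + 20×27×23) mod 837 = 175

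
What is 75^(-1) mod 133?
94

gcd(75, 133) = 1, so the inverse exists.
Extended Euclidean algorithm on (133, 75):
133 = 1 × 75 + 58  ⟹  58 = (1)·133 + (-1)·75
75 = 1 × 58 + 17  ⟹  17 = (-1)·133 + (2)·75
58 = 3 × 17 + 7  ⟹  7 = (4)·133 + (-7)·75
17 = 2 × 7 + 3  ⟹  3 = (-9)·133 + (16)·75
7 = 2 × 3 + 1  ⟹  1 = (22)·133 + (-39)·75
So (-39)·75 ≡ 1 (mod 133), i.e. 75^(-1) ≡ -39 ≡ 94 (mod 133).
Check: 75 × 94 = 7050 ≡ 1 (mod 133)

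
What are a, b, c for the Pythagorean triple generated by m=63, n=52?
(1265, 6552, 6673)

Euclid's formula: a = m² - n², b = 2mn, c = m² + n²
m = 63, n = 52
a = 63² - 52² = 3969 - 2704 = 1265
b = 2 × 63 × 52 = 6552
c = 63² + 52² = 3969 + 2704 = 6673
Verification: 1265² + 6552² = 1600225 + 42928704 = 44528929 = 6673² ✓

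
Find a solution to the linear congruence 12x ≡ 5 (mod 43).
x ≡ 4 (mod 43)

gcd(12, 43) = 1, which divides 5, so solutions exist.
Find 12^(-1) mod 43 by the extended Euclidean algorithm:
43 = 3 × 12 + 7  ⟹  7 = (1)·43 + (-3)·12
12 = 1 × 7 + 5  ⟹  5 = (-1)·43 + (4)·12
7 = 1 × 5 + 2  ⟹  2 = (2)·43 + (-7)·12
5 = 2 × 2 + 1  ⟹  1 = (-5)·43 + (18)·12
So (18)·12 ≡ 1 (mod 43), i.e. 12^(-1) ≡ 18 (mod 43).
x ≡ 18 × 5 = 90 ≡ 4 (mod 43).
Check: 12 × 4 = 48 ≡ 5 (mod 43).
Unique solution: x ≡ 4 (mod 43)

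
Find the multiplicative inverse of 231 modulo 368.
231

gcd(231, 368) = 1, so the inverse exists.
Extended Euclidean algorithm on (368, 231):
368 = 1 × 231 + 137  ⟹  137 = (1)·368 + (-1)·231
231 = 1 × 137 + 94  ⟹  94 = (-1)·368 + (2)·231
137 = 1 × 94 + 43  ⟹  43 = (2)·368 + (-3)·231
94 = 2 × 43 + 8  ⟹  8 = (-5)·368 + (8)·231
43 = 5 × 8 + 3  ⟹  3 = (27)·368 + (-43)·231
8 = 2 × 3 + 2  ⟹  2 = (-59)·368 + (94)·231
3 = 1 × 2 + 1  ⟹  1 = (86)·368 + (-137)·231
So (-137)·231 ≡ 1 (mod 368), i.e. 231^(-1) ≡ -137 ≡ 231 (mod 368).
Check: 231 × 231 = 53361 ≡ 1 (mod 368)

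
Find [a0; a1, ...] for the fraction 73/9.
[8; 9]

Euclidean algorithm steps:
73 = 8 × 9 + 1
9 = 9 × 1 + 0
Continued fraction: [8; 9]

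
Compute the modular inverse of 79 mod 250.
19

gcd(79, 250) = 1, so the inverse exists.
Extended Euclidean algorithm on (250, 79):
250 = 3 × 79 + 13  ⟹  13 = (1)·250 + (-3)·79
79 = 6 × 13 + 1  ⟹  1 = (-6)·250 + (19)·79
So (19)·79 ≡ 1 (mod 250), i.e. 79^(-1) ≡ 19 (mod 250).
Check: 79 × 19 = 1501 ≡ 1 (mod 250)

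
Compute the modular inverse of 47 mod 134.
77

gcd(47, 134) = 1, so the inverse exists.
Extended Euclidean algorithm on (134, 47):
134 = 2 × 47 + 40  ⟹  40 = (1)·134 + (-2)·47
47 = 1 × 40 + 7  ⟹  7 = (-1)·134 + (3)·47
40 = 5 × 7 + 5  ⟹  5 = (6)·134 + (-17)·47
7 = 1 × 5 + 2  ⟹  2 = (-7)·134 + (20)·47
5 = 2 × 2 + 1  ⟹  1 = (20)·134 + (-57)·47
So (-57)·47 ≡ 1 (mod 134), i.e. 47^(-1) ≡ -57 ≡ 77 (mod 134).
Check: 47 × 77 = 3619 ≡ 1 (mod 134)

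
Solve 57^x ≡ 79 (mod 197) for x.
5

Baby-step giant-step with step n = ⌈√197⌉ = 15.
Baby steps 57^j mod 197 (j:value) for j=0..14: 0:1, 1:57, 2:97, 3:13, 4:150, 5:79, 6:169, 7:177, 8:42, 9:30, 10:134, 11:152, 12:193, 13:166, 14:6.
h = 79 is already in the table at j=5, so x = 5.
Check: 57^5 ≡ 79 (mod 197).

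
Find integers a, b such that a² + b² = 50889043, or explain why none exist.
Not possible

Factorization: 50889043 = 83^3 × 89
By Fermat: n is sum of two squares iff every prime p ≡ 3 (mod 4) appears to even power.
Prime(s) ≡ 3 (mod 4) with odd exponent: [(83, 3)]
Therefore 50889043 cannot be expressed as a² + b².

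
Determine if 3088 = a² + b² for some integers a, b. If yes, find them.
28² + 48² (a=28, b=48)

Factorization: 3088 = 2^4 × 193
By Fermat: n is sum of two squares iff every prime p ≡ 3 (mod 4) appears to even power.
All primes ≡ 3 (mod 4) appear to even power.
Search a = 0, 1, 2, … for 3088 - a² a perfect square: first hit at a = 28: 3088 - 784 = 2304 = 48².
3088 = 28² + 48² = 784 + 2304 ✓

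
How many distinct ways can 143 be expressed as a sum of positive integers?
20390982757

p(n) counts ways to write n as a sum of positive integers (order ignored).
Euler's pentagonal recurrence: p(k) = p(k-1) + p(k-2) - p(k-5) - p(k-7) + p(k-12) + p(k-15) - ... (offsets j(3j∓1)/2, signs ++--, p(0)=1, p(<0)=0).
DP table for k = 0..142: p(0)=1, p(1)=1, p(2)=2, p(3)=3, p(4)=5, p(5)=7, p(6)=11, p(7)=15, p(8)=22, p(9)=30, p(10)=42, p(11)=56, p(12)=77, p(13)=101, p(14)=135, p(15)=176, p(16)=231, p(17)=297, p(18)=385, p(19)=490, p(20)=627, p(21)=792, p(22)=1002, p(23)=1255, p(24)=1575, p(25)=1958, p(26)=2436, p(27)=3010, p(28)=3718, p(29)=4565, p(30)=5604, p(31)=6842, p(32)=8349, p(33)=10143, p(34)=12310, p(35)=14883, p(36)=17977, p(37)=21637, p(38)=26015, p(39)=31185, p(40)=37338, p(41)=44583, p(42)=53174, p(43)=63261, p(44)=75175, p(45)=89134, p(46)=105558, p(47)=124754, p(48)=147273, p(49)=173525, p(50)=204226, p(51)=239943, p(52)=281589, p(53)=329931, p(54)=386155, p(55)=451276, p(56)=526823, p(57)=614154, p(58)=715220, p(59)=831820, p(60)=966467, p(61)=1121505, p(62)=1300156, p(63)=1505499, p(64)=1741630, p(65)=2012558, p(66)=2323520, p(67)=2679689, p(68)=3087735, p(69)=3554345, p(70)=4087968, p(71)=4697205, p(72)=5392783, p(73)=6185689, p(74)=7089500, p(75)=8118264, p(76)=9289091, p(77)=10619863, p(78)=12132164, p(79)=13848650, p(80)=15796476, p(81)=18004327, p(82)=20506255, p(83)=23338469, p(84)=26543660, p(85)=30167357, p(86)=34262962, p(87)=38887673, p(88)=44108109, p(89)=49995925, p(90)=56634173, p(91)=64112359, p(92)=72533807, p(93)=82010177, p(94)=92669720, p(95)=104651419, p(96)=118114304, p(97)=133230930, p(98)=150198136, p(99)=169229875, p(100)=190569292, p(101)=214481126, p(102)=241265379, p(103)=271248950, p(104)=304801365, p(105)=342325709, p(106)=384276336, p(107)=431149389, p(108)=483502844, p(109)=541946240, p(110)=607163746, p(111)=679903203, p(112)=761002156, p(113)=851376628, p(114)=952050665, p(115)=1064144451, p(116)=1188908248, p(117)=1327710076, p(118)=1482074143, p(119)=1653668665, p(120)=1844349560, p(121)=2056148051, p(122)=2291320912, p(123)=2552338241, p(124)=2841940500, p(125)=3163127352, p(126)=3519222692, p(127)=3913864295, p(128)=4351078600, p(129)=4835271870, p(130)=5371315400, p(131)=5964539504, p(132)=6620830889, p(133)=7346629512, p(134)=8149040695, p(135)=9035836076, p(136)=10015581680, p(137)=11097645016, p(138)=12292341831, p(139)=13610949895, p(140)=15065878135, p(141)=16670689208, p(142)=18440293320.
Final step: p(143) = p(142) + p(141) - p(138) - p(136) + p(131) + p(128) - p(121) - p(117) + p(108) + p(103) - p(92) - p(86) + p(73) + p(66) - p(51) - p(43) + p(26) + p(17)
= 18440293320 + 16670689208 - 12292341831 - 10015581680 + 5964539504 + 4351078600 - 2056148051 - 1327710076 + 483502844 + 271248950 - 72533807 - 34262962 + 6185689 + 2323520 - 239943 - 63261 + 2436 + 297
= 20390982757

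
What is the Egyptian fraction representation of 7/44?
1/7 + 1/62 + 1/9548

Greedy algorithm:
7/44: ceiling(44/7) = 7, use 1/7
5/308: ceiling(308/5) = 62, use 1/62
1/9548: ceiling(9548/1) = 9548, use 1/9548
Result: 7/44 = 1/7 + 1/62 + 1/9548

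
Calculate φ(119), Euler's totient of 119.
96

119 = 7 × 17
φ(n) = n × ∏(1 - 1/p) for each prime p dividing n
φ(119) = 119 × (1 - 1/7) × (1 - 1/17) = 96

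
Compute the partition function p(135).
9035836076

p(n) counts ways to write n as a sum of positive integers (order ignored).
Euler's pentagonal recurrence: p(k) = p(k-1) + p(k-2) - p(k-5) - p(k-7) + p(k-12) + p(k-15) - ... (offsets j(3j∓1)/2, signs ++--, p(0)=1, p(<0)=0).
DP table for k = 0..134: p(0)=1, p(1)=1, p(2)=2, p(3)=3, p(4)=5, p(5)=7, p(6)=11, p(7)=15, p(8)=22, p(9)=30, p(10)=42, p(11)=56, p(12)=77, p(13)=101, p(14)=135, p(15)=176, p(16)=231, p(17)=297, p(18)=385, p(19)=490, p(20)=627, p(21)=792, p(22)=1002, p(23)=1255, p(24)=1575, p(25)=1958, p(26)=2436, p(27)=3010, p(28)=3718, p(29)=4565, p(30)=5604, p(31)=6842, p(32)=8349, p(33)=10143, p(34)=12310, p(35)=14883, p(36)=17977, p(37)=21637, p(38)=26015, p(39)=31185, p(40)=37338, p(41)=44583, p(42)=53174, p(43)=63261, p(44)=75175, p(45)=89134, p(46)=105558, p(47)=124754, p(48)=147273, p(49)=173525, p(50)=204226, p(51)=239943, p(52)=281589, p(53)=329931, p(54)=386155, p(55)=451276, p(56)=526823, p(57)=614154, p(58)=715220, p(59)=831820, p(60)=966467, p(61)=1121505, p(62)=1300156, p(63)=1505499, p(64)=1741630, p(65)=2012558, p(66)=2323520, p(67)=2679689, p(68)=3087735, p(69)=3554345, p(70)=4087968, p(71)=4697205, p(72)=5392783, p(73)=6185689, p(74)=7089500, p(75)=8118264, p(76)=9289091, p(77)=10619863, p(78)=12132164, p(79)=13848650, p(80)=15796476, p(81)=18004327, p(82)=20506255, p(83)=23338469, p(84)=26543660, p(85)=30167357, p(86)=34262962, p(87)=38887673, p(88)=44108109, p(89)=49995925, p(90)=56634173, p(91)=64112359, p(92)=72533807, p(93)=82010177, p(94)=92669720, p(95)=104651419, p(96)=118114304, p(97)=133230930, p(98)=150198136, p(99)=169229875, p(100)=190569292, p(101)=214481126, p(102)=241265379, p(103)=271248950, p(104)=304801365, p(105)=342325709, p(106)=384276336, p(107)=431149389, p(108)=483502844, p(109)=541946240, p(110)=607163746, p(111)=679903203, p(112)=761002156, p(113)=851376628, p(114)=952050665, p(115)=1064144451, p(116)=1188908248, p(117)=1327710076, p(118)=1482074143, p(119)=1653668665, p(120)=1844349560, p(121)=2056148051, p(122)=2291320912, p(123)=2552338241, p(124)=2841940500, p(125)=3163127352, p(126)=3519222692, p(127)=3913864295, p(128)=4351078600, p(129)=4835271870, p(130)=5371315400, p(131)=5964539504, p(132)=6620830889, p(133)=7346629512, p(134)=8149040695.
Final step: p(135) = p(134) + p(133) - p(130) - p(128) + p(123) + p(120) - p(113) - p(109) + p(100) + p(95) - p(84) - p(78) + p(65) + p(58) - p(43) - p(35) + p(18) + p(9)
= 8149040695 + 7346629512 - 5371315400 - 4351078600 + 2552338241 + 1844349560 - 851376628 - 541946240 + 190569292 + 104651419 - 26543660 - 12132164 + 2012558 + 715220 - 63261 - 14883 + 385 + 30
= 9035836076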